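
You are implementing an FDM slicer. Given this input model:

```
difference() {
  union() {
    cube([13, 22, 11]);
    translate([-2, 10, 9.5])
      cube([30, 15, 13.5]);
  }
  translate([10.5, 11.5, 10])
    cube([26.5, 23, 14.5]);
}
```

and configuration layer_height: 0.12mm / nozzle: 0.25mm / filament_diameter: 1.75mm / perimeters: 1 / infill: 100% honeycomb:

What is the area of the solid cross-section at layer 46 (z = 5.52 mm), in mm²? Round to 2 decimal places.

At z = 5.52 mm: the cube is present — its section is the full 13×22 rectangle (area 286.00 mm²); the cube at (-2, 10) is absent (z outside [9.5, 23]); Combining (union): only the 13×22 cube is present, so the union is just that shape — area = 286.00 mm²; the cube at (10.5, 11.5) is not intersected at this z (z outside [10, 24.5]); Subtracting the remaining from the first: none of the subtracted shapes is present at this height, so that combined region is unchanged — area = 286.00 mm². Overall, the cross-section is a single solid region. Net area = 286.00 mm².

286.00 mm²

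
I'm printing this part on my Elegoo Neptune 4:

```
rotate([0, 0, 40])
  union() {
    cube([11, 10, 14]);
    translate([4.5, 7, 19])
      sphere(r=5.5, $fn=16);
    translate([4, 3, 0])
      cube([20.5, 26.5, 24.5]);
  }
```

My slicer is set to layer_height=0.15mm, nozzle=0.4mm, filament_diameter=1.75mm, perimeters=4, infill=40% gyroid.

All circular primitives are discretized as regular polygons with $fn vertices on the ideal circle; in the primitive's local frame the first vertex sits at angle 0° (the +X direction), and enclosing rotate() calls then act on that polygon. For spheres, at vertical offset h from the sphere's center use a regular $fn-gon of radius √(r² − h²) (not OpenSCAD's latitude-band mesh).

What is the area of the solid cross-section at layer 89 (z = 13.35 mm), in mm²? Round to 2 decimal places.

604.25 mm²

At z = 13.35 mm: the cube (footprint 11×10) is included at this height (area 110.00 mm²); the sphere at (4.5, 7) is absent (|z−center|=5.650 > r=5.5); the cube at (4, 3) is present — its section is the full 20.5×26.5 rectangle (area 543.25 mm²); Taking the union: the regions partially overlap — summed areas 653.25 mm² minus the doubly-counted overlap 49.00 mm² gives 604.25 mm² — area = 604.25 mm²; (whole slice rotated 40° about Z — lengths, areas and connectivity unchanged). Overall, the cross-section is a single solid region. Net area = 604.25 mm².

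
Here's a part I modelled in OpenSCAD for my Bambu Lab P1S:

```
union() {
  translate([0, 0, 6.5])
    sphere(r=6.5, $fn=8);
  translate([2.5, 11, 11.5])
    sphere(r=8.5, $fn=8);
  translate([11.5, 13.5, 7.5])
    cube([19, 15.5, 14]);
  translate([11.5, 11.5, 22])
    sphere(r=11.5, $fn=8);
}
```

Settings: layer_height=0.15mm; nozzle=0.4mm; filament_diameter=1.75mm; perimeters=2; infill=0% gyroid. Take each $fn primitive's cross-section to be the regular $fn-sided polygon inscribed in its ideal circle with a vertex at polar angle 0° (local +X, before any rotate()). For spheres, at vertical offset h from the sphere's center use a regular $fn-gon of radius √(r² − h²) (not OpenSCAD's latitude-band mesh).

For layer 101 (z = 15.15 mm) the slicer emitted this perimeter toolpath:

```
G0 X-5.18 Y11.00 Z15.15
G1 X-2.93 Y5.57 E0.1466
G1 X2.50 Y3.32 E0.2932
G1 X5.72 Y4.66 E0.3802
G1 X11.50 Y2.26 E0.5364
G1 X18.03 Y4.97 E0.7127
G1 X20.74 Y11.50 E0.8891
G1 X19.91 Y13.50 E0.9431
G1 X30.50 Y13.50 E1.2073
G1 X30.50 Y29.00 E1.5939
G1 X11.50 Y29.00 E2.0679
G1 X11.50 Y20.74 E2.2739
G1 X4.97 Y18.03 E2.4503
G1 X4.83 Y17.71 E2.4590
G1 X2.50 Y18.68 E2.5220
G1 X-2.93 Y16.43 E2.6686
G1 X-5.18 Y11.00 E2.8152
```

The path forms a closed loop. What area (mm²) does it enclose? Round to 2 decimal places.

594.53 mm²

Apply the shoelace formula to the sequence of (X, Y) vertices; enclosed area = 594.53 mm².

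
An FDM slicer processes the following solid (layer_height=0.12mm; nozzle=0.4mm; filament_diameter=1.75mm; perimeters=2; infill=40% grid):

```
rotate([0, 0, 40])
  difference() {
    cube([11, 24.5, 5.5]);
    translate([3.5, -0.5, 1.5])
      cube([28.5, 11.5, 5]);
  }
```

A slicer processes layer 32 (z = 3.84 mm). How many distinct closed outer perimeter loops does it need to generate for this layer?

At z = 3.84 mm: the 11×24.5 cube contributes its full rectangle; the 28.5×11.5 cube at (3.5, -0.5) contributes its full rectangle; Subtracting the remaining from the first: starting from the 11×24.5 cube, the 28.5×11.5 cube at (3.5, -0.5) partially overlaps it — only the 82.50 mm² overlap (of its 327.75 mm²) is removed, clipping the outline — 1 connected region; (whole slice rotated 40° about Z — lengths, areas and connectivity unchanged). The result has 1 disconnected region.

1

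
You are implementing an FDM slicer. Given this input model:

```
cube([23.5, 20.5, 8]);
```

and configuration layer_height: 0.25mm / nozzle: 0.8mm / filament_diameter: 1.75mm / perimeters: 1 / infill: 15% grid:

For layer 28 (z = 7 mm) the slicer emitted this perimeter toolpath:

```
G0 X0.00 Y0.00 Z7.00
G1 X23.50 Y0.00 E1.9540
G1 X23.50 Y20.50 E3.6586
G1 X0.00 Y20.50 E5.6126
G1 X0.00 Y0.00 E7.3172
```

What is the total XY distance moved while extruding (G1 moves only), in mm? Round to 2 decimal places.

Sum the Euclidean lengths of each G1 segment: total = 88.00 mm.

88.00 mm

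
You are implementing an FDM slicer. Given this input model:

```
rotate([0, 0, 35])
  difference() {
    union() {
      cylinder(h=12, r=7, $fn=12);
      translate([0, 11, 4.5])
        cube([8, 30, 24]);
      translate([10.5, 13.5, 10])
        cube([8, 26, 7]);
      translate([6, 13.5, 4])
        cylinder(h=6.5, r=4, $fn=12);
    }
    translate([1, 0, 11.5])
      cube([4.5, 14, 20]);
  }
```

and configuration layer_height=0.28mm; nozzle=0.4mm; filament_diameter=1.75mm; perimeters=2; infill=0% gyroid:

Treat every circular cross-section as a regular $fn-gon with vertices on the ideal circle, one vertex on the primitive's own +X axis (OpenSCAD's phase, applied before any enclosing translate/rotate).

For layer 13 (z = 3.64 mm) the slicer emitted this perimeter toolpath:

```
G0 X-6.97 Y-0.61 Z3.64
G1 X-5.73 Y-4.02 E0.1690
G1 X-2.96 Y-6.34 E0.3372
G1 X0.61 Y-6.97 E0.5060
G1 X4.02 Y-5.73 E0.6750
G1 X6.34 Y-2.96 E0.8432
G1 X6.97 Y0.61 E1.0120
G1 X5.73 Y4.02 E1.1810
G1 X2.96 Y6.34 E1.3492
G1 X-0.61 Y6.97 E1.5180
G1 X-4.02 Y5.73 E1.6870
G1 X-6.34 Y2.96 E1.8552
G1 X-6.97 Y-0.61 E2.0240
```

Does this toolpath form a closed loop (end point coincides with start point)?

Start point (G0): (-6.97, -0.61). End point (last G1): the path returns to the start — closed.

yes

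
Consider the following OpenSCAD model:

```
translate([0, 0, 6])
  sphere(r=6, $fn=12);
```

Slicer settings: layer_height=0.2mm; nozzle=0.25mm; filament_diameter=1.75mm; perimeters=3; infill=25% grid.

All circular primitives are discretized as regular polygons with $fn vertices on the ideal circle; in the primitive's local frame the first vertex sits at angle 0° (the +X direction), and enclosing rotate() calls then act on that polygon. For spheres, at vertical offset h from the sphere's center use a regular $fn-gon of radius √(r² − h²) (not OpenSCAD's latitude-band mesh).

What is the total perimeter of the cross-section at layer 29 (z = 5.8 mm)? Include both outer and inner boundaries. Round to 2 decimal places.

At z = 5.8 mm: the sphere: section is a regular 12-gon, circumradius = √(r²−h²) = √(6²−0.2²) = 5.997 (perimeter = 2·12·5.997·sin(180°/12) = 37.25 mm). Overall, the cross-section is a single solid region. Total boundary length (outer) = 37.25 mm.

37.25 mm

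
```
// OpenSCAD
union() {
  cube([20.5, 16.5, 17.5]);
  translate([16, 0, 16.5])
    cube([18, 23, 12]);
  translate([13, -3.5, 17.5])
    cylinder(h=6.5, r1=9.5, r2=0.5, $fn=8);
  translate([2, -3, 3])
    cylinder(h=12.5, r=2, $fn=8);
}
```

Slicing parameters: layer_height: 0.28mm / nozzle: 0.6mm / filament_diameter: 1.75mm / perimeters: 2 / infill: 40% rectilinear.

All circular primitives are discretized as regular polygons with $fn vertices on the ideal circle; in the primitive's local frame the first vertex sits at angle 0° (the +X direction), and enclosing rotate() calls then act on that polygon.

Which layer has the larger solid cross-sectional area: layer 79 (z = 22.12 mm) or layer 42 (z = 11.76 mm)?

Layer 79 (z = 22.12): the cube is not intersected at this z (z outside [0, 17.5]); the 18×23 cube at (16, 0) contributes its full rectangle (area 414.00 mm²); the cone at (13, -3.5) contributes a regular 8-gon of circumradius 3.103 (interpolated between r1=9.5 and r2=0.5 at t=0.711) (area = (8/2)·3.103²·sin(360°/8) = 27.24 mm²); the cylinder at (2, -3) is absent (z outside [3, 15.5]); Merging all regions: the 2 present regions are separate (no shared area or edge), so areas and boundary lengths simply add and each stays a separate island — area = 441.24 mm². So its area = 441.24 mm². Layer 42 (z = 11.76): the 20.5×16.5 cube contributes its full rectangle (area 338.25 mm²); the cube at (16, 0) does not reach this height (z outside [16.5, 28.5]); the cone at (13, -3.5) is not intersected at this z (z outside [17.5, 24]); the cylinder at (2, -3): section is a regular 8-gon, circumradius r=2 (area = (8/2)·2.000²·sin(360°/8) = 11.31 mm²); Taking the union: the 2 present regions are separate (no shared area or edge), so areas and boundary lengths simply add and each stays a separate island — area = 349.56 mm². So its area = 349.56 mm². Layer 79 is larger (441.24 vs 349.56 mm²).

layer 79 (z = 22.12 mm)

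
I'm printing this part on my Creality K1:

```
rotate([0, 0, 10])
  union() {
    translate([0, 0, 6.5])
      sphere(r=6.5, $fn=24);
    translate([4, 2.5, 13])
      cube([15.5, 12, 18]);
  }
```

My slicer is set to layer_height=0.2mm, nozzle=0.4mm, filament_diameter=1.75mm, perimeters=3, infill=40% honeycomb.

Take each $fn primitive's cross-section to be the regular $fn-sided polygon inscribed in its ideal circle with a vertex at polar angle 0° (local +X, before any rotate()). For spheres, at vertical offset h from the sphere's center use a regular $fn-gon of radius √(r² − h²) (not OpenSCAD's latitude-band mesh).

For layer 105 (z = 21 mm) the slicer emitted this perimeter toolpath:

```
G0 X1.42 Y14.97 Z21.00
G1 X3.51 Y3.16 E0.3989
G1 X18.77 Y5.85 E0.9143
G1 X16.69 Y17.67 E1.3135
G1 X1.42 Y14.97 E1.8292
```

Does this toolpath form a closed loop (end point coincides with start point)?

Start point (G0): (1.42, 14.97). End point (last G1): the path returns to the start — closed.

yes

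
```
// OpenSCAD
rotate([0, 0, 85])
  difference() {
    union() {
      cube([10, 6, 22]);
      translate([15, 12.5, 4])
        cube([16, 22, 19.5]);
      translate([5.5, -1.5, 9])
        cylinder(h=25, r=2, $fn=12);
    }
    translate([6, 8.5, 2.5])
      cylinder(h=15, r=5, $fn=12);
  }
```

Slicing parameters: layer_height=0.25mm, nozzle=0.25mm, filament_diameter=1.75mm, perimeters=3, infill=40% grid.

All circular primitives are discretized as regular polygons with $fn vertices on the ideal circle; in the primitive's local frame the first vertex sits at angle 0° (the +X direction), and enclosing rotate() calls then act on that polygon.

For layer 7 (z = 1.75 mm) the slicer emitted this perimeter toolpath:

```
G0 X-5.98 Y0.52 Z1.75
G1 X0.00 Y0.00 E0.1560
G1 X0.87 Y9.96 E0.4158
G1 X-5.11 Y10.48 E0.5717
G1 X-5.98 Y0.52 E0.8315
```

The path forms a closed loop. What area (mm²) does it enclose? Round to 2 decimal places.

Apply the shoelace formula to the sequence of (X, Y) vertices; enclosed area = 60.01 mm².

60.01 mm²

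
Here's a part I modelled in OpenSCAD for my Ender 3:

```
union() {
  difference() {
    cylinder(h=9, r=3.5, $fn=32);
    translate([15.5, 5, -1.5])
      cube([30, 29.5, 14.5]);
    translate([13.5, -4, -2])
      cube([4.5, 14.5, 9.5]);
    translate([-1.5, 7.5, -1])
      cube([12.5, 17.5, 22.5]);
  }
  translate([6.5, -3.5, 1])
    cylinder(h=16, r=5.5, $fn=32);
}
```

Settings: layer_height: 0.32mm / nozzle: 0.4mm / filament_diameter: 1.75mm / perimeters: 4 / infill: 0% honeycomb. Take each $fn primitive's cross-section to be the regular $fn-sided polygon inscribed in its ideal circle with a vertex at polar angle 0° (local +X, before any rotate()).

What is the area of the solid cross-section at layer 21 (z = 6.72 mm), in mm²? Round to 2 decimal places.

127.34 mm²

At z = 6.72 mm: the cylinder: section is a regular 32-gon, circumradius r=3.5 (area = (32/2)·3.500²·sin(360°/32) = 38.24 mm²); the cube at (15.5, 5) is present — its section is the full 30×29.5 rectangle (area 885.00 mm²); the cube at (13.5, -4) is present — its section is the full 4.5×14.5 rectangle (area 65.25 mm²); the cube at (-1.5, 7.5) is present — its section is the full 12.5×17.5 rectangle (area 218.75 mm²); After the difference (first − rest): starting from the r=3.5 cylinder (38.24 mm²), the 30×29.5 cube at (15.5, 5) misses the remaining region (no effect); the 4.5×14.5 cube at (13.5, -4) misses the remaining region (no effect); the 12.5×17.5 cube at (-1.5, 7.5) misses the remaining region (no effect) — area = 38.24 mm²; the cylinder at (6.5, -3.5): section is a regular 32-gon, circumradius r=5.5 (area = (32/2)·5.500²·sin(360°/32) = 94.42 mm²); Merging all regions: the regions partially overlap — summed areas 132.66 mm² minus the doubly-counted overlap 5.32 mm² gives 127.34 mm² — area = 127.34 mm². Overall, the cross-section is a single solid region. Net area = 127.34 mm².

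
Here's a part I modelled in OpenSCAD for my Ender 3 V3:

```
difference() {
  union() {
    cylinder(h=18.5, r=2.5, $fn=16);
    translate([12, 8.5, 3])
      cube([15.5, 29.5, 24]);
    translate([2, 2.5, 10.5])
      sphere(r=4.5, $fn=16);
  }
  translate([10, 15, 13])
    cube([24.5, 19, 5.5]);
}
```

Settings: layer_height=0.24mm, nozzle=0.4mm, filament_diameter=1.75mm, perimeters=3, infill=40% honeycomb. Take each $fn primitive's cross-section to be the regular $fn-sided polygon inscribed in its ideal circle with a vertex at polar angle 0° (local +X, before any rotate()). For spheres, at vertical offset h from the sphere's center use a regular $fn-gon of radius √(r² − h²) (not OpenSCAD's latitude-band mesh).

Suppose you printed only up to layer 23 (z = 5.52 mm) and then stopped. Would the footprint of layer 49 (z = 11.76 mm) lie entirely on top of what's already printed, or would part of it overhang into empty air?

Compare the two slices. At z = 5.52: the r=2.5 cylinder contributes a regular 16-gon of circumradius 2.5 (area = (16/2)·2.500²·sin(360°/16) = 19.13 mm²); the cube at (12, 8.5) is present — its section is the full 15.5×29.5 rectangle (area 457.25 mm²); the sphere at (2, 2.5) does not reach this height (|z−center|=4.980 > r=4.5); Taking the union: the 2 present regions are separate (no shared area or edge), so areas and boundary lengths simply add and each stays a separate island — area = 476.38 mm²; the cube at (10, 15) does not reach this height (z outside [13, 18.5]); Subtracting the remaining from the first: none of the subtracted shapes is present at this height, so the result so far is unchanged — area = 476.38 mm². At z = 11.76: the r=2.5 cylinder gives a regular 16-gon of circumradius 2.5 (constant along its height) (area = (16/2)·2.500²·sin(360°/16) = 19.13 mm²); the cube at (12, 8.5) is present — its section is the full 15.5×29.5 rectangle (area 457.25 mm²); the sphere at (2, 2.5): section is a regular 16-gon, circumradius = √(r²−h²) = √(4.5²−1.26²) = 4.320 (area = (16/2)·4.320²·sin(360°/16) = 57.13 mm²); Combining (union): the regions partially overlap — summed areas 533.52 mm² minus the doubly-counted overlap 13.57 mm² gives 519.95 mm² — area = 519.95 mm²; the cube at (10, 15) is absent (z outside [13, 18.5]); Subtracting the remaining from the first: none of the subtracted shapes is present at this height, so that combined region is unchanged — area = 519.95 mm². Checking containment: at z = 11.76 the cross-section extends beyond the z = 5.52 cross-section by about 43.57 mm².

part overhangs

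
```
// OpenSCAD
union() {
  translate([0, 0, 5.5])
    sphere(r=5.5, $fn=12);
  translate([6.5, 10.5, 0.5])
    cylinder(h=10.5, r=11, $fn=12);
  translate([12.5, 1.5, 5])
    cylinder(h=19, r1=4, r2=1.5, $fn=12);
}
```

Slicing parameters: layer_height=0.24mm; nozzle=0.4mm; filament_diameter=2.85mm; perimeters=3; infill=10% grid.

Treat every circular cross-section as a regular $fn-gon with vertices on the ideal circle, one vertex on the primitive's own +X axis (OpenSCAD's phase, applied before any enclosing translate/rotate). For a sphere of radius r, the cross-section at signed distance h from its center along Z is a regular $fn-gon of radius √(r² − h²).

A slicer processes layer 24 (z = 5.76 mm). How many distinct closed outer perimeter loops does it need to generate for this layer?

At z = 5.76 mm: the r=5.5 sphere slices to a regular 12-gon of circumradius 5.494 (√(r²−h²) with h=0.26 from center); the cylinder at (6.5, 10.5): section is a regular 12-gon, circumradius r=11; the cone at (12.5, 1.5) (r1=4→r2=1.5) has section circumradius 3.900 here — a regular 12-gon; Merging all regions: the regions partially overlap (shared area 44.77 mm²), so overlapping operands fuse into one piece — 1 connected region. The result has 1 disconnected region.

1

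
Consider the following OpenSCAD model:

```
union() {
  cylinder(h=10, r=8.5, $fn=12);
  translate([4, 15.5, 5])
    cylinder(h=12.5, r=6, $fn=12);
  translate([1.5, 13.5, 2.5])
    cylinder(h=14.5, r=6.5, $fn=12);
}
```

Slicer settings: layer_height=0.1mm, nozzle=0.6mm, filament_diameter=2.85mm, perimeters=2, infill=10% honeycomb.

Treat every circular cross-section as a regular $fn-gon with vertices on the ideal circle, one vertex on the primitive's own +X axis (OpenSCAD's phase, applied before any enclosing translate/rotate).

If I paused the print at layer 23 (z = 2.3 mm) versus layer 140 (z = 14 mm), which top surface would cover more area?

Layer 23 (z = 2.3): the r=8.5 cylinder contributes a regular 12-gon of circumradius 8.5 (area = (12/2)·8.500²·sin(360°/12) = 216.75 mm²); the cylinder at (4, 15.5) is absent (z outside [5, 17.5]); the cylinder at (1.5, 13.5) is absent (z outside [2.5, 17]); Taking the union: only the r=8.5 cylinder is present, so the union is just that shape — area = 216.75 mm². So its area = 216.75 mm². Layer 140 (z = 14): the cylinder does not reach this height (z outside [0, 10]); the cylinder at (4, 15.5): section is a regular 12-gon, circumradius r=6 (area = (12/2)·6.000²·sin(360°/12) = 108.00 mm²); the cylinder at (1.5, 13.5): section is a regular 12-gon, circumradius r=6.5 (area = (12/2)·6.500²·sin(360°/12) = 126.75 mm²); Merging all regions: the regions partially overlap — summed areas 234.75 mm² minus the doubly-counted overlap 78.25 mm² gives 156.50 mm² — area = 156.50 mm². So its area = 156.50 mm². Layer 23 is larger (216.75 vs 156.50 mm²).

layer 23 (z = 2.3 mm)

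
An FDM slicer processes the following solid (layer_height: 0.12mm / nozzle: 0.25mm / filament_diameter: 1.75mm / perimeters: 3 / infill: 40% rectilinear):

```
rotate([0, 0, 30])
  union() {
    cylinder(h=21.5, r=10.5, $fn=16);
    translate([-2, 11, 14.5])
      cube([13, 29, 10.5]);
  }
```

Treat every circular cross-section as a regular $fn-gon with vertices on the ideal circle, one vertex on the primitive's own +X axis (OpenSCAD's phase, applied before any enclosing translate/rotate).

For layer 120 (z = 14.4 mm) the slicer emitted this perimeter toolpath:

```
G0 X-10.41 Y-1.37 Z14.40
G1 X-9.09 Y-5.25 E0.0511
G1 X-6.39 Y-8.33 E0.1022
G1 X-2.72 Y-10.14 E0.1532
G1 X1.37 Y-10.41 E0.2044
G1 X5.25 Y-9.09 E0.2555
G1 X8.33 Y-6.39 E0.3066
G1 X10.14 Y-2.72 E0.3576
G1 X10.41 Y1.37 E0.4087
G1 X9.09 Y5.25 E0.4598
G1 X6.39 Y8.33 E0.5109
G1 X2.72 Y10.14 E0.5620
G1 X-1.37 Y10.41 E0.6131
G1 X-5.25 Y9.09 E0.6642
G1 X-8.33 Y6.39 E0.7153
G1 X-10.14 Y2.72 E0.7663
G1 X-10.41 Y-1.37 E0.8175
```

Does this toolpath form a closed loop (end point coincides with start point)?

Start point (G0): (-10.41, -1.37). End point (last G1): the path returns to the start — closed.

yes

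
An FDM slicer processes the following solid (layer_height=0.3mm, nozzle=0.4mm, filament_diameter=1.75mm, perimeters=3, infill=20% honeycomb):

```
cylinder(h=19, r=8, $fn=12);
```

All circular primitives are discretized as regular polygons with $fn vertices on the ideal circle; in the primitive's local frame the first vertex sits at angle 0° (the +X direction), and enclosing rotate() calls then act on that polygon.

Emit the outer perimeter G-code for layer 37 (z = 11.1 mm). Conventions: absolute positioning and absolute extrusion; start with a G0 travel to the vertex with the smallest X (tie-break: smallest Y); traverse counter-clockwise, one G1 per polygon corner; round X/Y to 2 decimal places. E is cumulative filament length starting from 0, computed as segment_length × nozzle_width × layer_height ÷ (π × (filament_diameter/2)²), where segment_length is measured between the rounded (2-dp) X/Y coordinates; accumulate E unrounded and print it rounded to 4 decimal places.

G0 X-8.00 Y0.00 Z11.10
G1 X-6.93 Y-4.00 E0.2066
G1 X-4.00 Y-6.93 E0.4133
G1 X0.00 Y-8.00 E0.6199
G1 X4.00 Y-6.93 E0.8265
G1 X6.93 Y-4.00 E1.0332
G1 X8.00 Y0.00 E1.2398
G1 X6.93 Y4.00 E1.4463
G1 X4.00 Y6.93 E1.6531
G1 X0.00 Y8.00 E1.8596
G1 X-4.00 Y6.93 E2.0662
G1 X-6.93 Y4.00 E2.2730
G1 X-8.00 Y0.00 E2.4795

At z = 11.1 mm: the cylinder: section is a regular 12-gon, circumradius r=8. The outline is a single polygon with 12 vertices. Extrusion per mm of travel: 0.4 × 0.3 / (π × 0.875²) = 0.049890. Accumulating E over each segment gives final E = 2.4795.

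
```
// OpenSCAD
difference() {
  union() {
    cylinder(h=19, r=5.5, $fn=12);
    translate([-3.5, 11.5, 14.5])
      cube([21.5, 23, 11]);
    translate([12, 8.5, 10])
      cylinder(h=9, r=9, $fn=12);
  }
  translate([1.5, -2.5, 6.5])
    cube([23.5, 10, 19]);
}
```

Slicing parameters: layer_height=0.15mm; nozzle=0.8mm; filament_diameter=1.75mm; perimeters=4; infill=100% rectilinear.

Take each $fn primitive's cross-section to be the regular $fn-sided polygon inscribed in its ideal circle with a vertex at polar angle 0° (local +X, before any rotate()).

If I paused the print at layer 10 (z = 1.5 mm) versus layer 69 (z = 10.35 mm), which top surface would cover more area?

Layer 10 (z = 1.5): the r=5.5 cylinder contributes a regular 12-gon of circumradius 5.5 (area = (12/2)·5.500²·sin(360°/12) = 90.75 mm²); the cube at (-3.5, 11.5) does not reach this height (z outside [14.5, 25.5]); the cylinder at (12, 8.5) is not intersected at this z (z outside [10, 19]); Combining (union): only the r=5.5 cylinder is present, so the union is just that shape — area = 90.75 mm²; the cube at (1.5, -2.5) is not intersected at this z (z outside [6.5, 25.5]); Taking the first minus the rest: none of the subtracted shapes is present at this height, so the result so far is unchanged — area = 90.75 mm². So its area = 90.75 mm². Layer 69 (z = 10.35): the cylinder: section is a regular 12-gon, circumradius r=5.5 (area = (12/2)·5.500²·sin(360°/12) = 90.75 mm²); the cube at (-3.5, 11.5) is absent (z outside [14.5, 25.5]); the r=9 cylinder at (12, 8.5) gives a regular 12-gon of circumradius 9 (constant along its height) (area = (12/2)·9.000²·sin(360°/12) = 243.00 mm²); Combining (union): the 2 present regions are separate (no shared area or edge), so areas and boundary lengths simply add and each stays a separate island — area = 333.75 mm²; the 23.5×10 cube at (1.5, -2.5) contributes its full rectangle (area 235.00 mm²); Subtracting the remaining from the first: starting from that combined region (333.75 mm²), the 23.5×10 cube at (1.5, -2.5) partially overlaps it — only the 127.67 mm² overlap (of its 235.00 mm²) is removed, clipping the outline — area = 206.08 mm². So its area = 206.08 mm². Layer 69 is larger (206.08 vs 90.75 mm²).

layer 69 (z = 10.35 mm)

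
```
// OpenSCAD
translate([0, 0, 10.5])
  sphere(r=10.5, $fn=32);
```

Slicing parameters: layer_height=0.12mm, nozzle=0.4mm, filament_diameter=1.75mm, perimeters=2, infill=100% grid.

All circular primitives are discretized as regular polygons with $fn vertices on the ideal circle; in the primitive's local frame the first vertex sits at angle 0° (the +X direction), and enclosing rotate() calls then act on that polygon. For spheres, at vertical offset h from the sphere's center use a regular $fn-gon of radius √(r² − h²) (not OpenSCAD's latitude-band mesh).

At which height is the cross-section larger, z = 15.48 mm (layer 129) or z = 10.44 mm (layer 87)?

Layer 129 (z = 15.48): the r=10.5 sphere contributes a regular 32-gon of circumradius √(10.5²−4.98²) = 9.244 (area = (32/2)·9.244²·sin(360°/32) = 266.73 mm²). So its area = 266.73 mm². Layer 87 (z = 10.44): the sphere: section is a regular 32-gon, circumradius = √(r²−h²) = √(10.5²−0.06²) = 10.500 (area = (32/2)·10.500²·sin(360°/32) = 344.13 mm²). So its area = 344.13 mm². Layer 87 is larger (344.13 vs 266.73 mm²).

layer 87 (z = 10.44 mm)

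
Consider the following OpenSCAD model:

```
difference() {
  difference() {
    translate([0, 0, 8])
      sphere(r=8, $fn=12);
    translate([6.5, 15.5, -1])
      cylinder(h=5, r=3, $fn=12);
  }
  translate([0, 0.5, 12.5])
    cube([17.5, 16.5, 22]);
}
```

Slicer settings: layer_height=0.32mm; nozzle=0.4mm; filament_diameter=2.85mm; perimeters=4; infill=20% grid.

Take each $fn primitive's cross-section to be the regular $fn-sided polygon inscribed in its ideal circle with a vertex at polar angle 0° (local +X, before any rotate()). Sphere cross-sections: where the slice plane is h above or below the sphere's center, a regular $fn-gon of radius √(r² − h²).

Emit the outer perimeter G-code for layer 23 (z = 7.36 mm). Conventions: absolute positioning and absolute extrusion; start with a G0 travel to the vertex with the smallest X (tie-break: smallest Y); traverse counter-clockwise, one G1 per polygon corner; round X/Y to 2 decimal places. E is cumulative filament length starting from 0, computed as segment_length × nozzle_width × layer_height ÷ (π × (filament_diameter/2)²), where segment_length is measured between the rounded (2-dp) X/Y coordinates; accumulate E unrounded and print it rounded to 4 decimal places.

G0 X-7.97 Y0.00 Z7.36
G1 X-6.91 Y-3.99 E0.0828
G1 X-3.99 Y-6.91 E0.1657
G1 X0.00 Y-7.97 E0.2485
G1 X3.99 Y-6.91 E0.3314
G1 X6.91 Y-3.99 E0.4142
G1 X7.97 Y0.00 E0.4971
G1 X6.91 Y3.99 E0.5799
G1 X3.99 Y6.91 E0.6627
G1 X0.00 Y7.97 E0.7456
G1 X-3.99 Y6.91 E0.8284
G1 X-6.91 Y3.99 E0.9113
G1 X-7.97 Y0.00 E0.9941

At z = 7.36 mm: the r=8 sphere slices to a regular 12-gon of circumradius 7.974 (√(r²−h²) with h=0.64 from center); the cylinder at (6.5, 15.5) is absent (z outside [-1, 4]); After the difference (first − rest): none of the subtracted shapes is present at this height, so the r=8 sphere is unchanged — 1 connected region; the cube at (0, 0.5) does not reach this height (z outside [12.5, 34.5]); Subtracting the remaining from the first: none of the subtracted shapes is present at this height, so the result so far is unchanged — 1 connected region. The outline is a single polygon with 12 vertices. Extrusion per mm of travel: 0.4 × 0.32 / (π × 1.425²) = 0.020065. Accumulating E over each segment gives final E = 0.9941.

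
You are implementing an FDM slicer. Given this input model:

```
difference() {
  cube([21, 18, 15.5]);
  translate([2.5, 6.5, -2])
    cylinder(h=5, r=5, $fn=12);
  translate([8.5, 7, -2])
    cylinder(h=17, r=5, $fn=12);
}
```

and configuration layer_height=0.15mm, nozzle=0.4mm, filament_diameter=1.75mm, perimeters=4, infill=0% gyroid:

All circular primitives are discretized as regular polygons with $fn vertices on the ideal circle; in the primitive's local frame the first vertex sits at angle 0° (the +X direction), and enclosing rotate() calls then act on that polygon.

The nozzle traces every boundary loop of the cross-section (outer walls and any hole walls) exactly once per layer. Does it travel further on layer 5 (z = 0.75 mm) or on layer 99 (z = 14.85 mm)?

Layer 5 (z = 0.75): the cube is present — its section is the full 21×18 rectangle (perimeter 78.00 mm); the r=5 cylinder at (2.5, 6.5) gives a regular 12-gon of circumradius 5 (constant along its height) (perimeter = 2·12·5.000·sin(180°/12) = 31.06 mm); the r=5 cylinder at (8.5, 7) contributes a regular 12-gon of circumradius 5 (perimeter = 2·12·5.000·sin(180°/12) = 31.06 mm); Taking the first minus the rest: starting from the 21×18 cube, the r=5 cylinder at (2.5, 6.5) partially overlaps it — only the 60.83 mm² overlap (of its 75.00 mm²) is removed, clipping the outline; the r=5 cylinder at (8.5, 7) partially overlaps it — only the 54.94 mm² overlap (of its 75.00 mm²) is removed, clipping the outline — boundary = 103.23 mm. So its perimeter = 103.23 mm. Layer 99 (z = 14.85): the cube is present — its section is the full 21×18 rectangle (perimeter 78.00 mm); the cylinder at (2.5, 6.5) is not intersected at this z (z outside [-2, 3]); the cylinder at (8.5, 7): section is a regular 12-gon, circumradius r=5 (perimeter = 2·12·5.000·sin(180°/12) = 31.06 mm); After the difference (first − rest): starting from the 21×18 cube, the r=5 cylinder at (8.5, 7) lies wholly inside it (removes its full 75.00 mm² and its 31.06 mm outline becomes a hole wall) — boundary (outer + 1 inner loop) = 109.06 mm. So its perimeter = 109.06 mm. Layer 99 is larger (109.06 vs 103.23 mm).

layer 99 (z = 14.85 mm)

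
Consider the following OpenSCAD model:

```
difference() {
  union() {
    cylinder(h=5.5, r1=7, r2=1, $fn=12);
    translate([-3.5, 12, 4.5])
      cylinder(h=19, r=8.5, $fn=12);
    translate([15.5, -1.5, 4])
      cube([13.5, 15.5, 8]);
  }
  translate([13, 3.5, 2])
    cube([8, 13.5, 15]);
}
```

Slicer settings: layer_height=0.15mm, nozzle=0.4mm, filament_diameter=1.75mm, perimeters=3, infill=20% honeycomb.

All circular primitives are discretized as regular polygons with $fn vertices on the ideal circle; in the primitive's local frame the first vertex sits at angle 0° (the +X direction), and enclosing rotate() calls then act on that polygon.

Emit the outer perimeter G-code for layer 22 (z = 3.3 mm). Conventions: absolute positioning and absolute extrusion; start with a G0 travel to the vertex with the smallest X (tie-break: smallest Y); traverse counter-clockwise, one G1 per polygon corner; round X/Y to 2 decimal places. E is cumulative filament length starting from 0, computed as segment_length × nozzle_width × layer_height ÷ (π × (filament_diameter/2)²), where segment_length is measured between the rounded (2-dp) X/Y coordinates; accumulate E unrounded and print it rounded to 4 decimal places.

At z = 3.3 mm: the cone contributes a regular 12-gon of circumradius 3.400 (interpolated between r1=7 and r2=1 at t=0.600); the cylinder at (-3.5, 12) is not intersected at this z (z outside [4.5, 23.5]); the cube at (15.5, -1.5) is not intersected at this z (z outside [4, 12]); Combining (union): only the cone is present, so the union is just that shape — 1 connected region; the 8×13.5 cube at (13, 3.5) contributes its full rectangle; After the difference (first − rest): starting from that combined region, the 8×13.5 cube at (13, 3.5) misses the remaining region (no effect) — 1 connected region. The outline is a single polygon with 12 vertices. Extrusion per mm of travel: 0.4 × 0.15 / (π × 0.875²) = 0.024945. Accumulating E over each segment gives final E = 0.5264.

G0 X-3.40 Y0.00 Z3.30
G1 X-2.94 Y-1.70 E0.0439
G1 X-1.70 Y-2.94 E0.0877
G1 X0.00 Y-3.40 E0.1316
G1 X1.70 Y-2.94 E0.1755
G1 X2.94 Y-1.70 E0.2193
G1 X3.40 Y0.00 E0.2632
G1 X2.94 Y1.70 E0.3071
G1 X1.70 Y2.94 E0.3509
G1 X0.00 Y3.40 E0.3948
G1 X-1.70 Y2.94 E0.4388
G1 X-2.94 Y1.70 E0.4825
G1 X-3.40 Y0.00 E0.5264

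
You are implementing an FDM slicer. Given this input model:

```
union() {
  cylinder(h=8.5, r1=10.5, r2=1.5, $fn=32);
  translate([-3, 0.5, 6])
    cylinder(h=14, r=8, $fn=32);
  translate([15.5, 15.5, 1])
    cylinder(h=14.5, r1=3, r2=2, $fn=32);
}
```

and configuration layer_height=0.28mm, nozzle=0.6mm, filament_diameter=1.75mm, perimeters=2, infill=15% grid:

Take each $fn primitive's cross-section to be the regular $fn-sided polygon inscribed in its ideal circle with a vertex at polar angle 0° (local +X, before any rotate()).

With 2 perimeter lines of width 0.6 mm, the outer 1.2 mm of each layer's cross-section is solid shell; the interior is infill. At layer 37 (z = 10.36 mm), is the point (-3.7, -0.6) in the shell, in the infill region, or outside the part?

infill

At z = 10.36 mm: the cone is absent (z outside [0, 8.5]); the r=8 cylinder at (-3, 0.5) gives a regular 32-gon of circumradius 8 (constant along its height); the cone at (15.5, 15.5) (r1=3→r2=2) has section circumradius 2.354 here — a regular 32-gon; Taking the union: the 2 present regions are separate (no shared area or edge), so areas and boundary lengths simply add and each stays a separate island — 2 connected regions. Overall, the cross-section has 2 separate islands. The nearest boundary edge runs (-6.06, -6.89)→(-7.44, -6.15); distance from the point to it = 6.66 mm. (Shell/infill is judged within the island containing the point — the largest one.) The point is inside the cross-section and 6.66 mm from the nearest boundary — more than the 1.2 mm shell width (2 × 0.6), so it's in the infill interior.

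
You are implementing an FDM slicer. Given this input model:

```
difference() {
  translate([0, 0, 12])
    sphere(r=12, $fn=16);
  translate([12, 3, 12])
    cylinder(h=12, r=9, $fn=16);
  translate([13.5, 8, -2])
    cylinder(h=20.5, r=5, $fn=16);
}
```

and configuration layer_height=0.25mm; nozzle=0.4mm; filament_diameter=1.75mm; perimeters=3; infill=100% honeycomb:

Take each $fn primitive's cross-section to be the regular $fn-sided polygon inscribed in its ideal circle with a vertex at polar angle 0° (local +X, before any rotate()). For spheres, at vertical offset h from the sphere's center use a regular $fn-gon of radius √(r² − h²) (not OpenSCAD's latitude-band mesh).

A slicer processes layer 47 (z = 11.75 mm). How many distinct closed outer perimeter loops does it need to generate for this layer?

At z = 11.75 mm: the r=12 sphere slices to a regular 16-gon of circumradius 11.997 (√(r²−h²) with h=0.25 from center); the cylinder at (12, 3) is absent (z outside [12, 24]); the r=5 cylinder at (13.5, 8) gives a regular 16-gon of circumradius 5 (constant along its height); Subtracting the remaining from the first: starting from the r=12 sphere, the r=5 cylinder at (13.5, 8) partially overlaps it — only the 3.95 mm² overlap (of its 76.54 mm²) is removed, clipping the outline — 1 connected region. The result has 1 disconnected region.

1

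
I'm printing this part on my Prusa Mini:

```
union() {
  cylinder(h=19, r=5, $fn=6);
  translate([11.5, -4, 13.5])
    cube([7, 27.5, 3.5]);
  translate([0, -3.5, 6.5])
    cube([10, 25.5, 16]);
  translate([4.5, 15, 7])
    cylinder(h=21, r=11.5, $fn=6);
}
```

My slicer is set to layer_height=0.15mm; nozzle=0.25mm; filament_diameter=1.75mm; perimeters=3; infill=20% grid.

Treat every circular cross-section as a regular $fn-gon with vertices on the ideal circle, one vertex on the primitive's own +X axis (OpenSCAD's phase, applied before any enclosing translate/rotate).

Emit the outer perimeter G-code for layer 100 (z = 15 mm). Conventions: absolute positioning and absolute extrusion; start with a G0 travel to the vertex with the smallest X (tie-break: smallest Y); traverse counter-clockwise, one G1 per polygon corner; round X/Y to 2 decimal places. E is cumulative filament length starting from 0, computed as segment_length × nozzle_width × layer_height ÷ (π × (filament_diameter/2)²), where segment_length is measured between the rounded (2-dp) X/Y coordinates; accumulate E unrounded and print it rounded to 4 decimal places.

At z = 15 mm: the r=5 cylinder contributes a regular 6-gon of circumradius 5; the 7×27.5 cube at (11.5, -4) contributes its full rectangle; the cube at (0, -3.5) (footprint 10×25.5) is included at this height; the cylinder at (4.5, 15): section is a regular 6-gon, circumradius r=11.5; Merging all regions: the regions partially overlap (shared area 234.87 mm²), so overlapping operands fuse into one piece — 1 connected region. The outline is a single polygon with 20 vertices. Extrusion per mm of travel: 0.25 × 0.15 / (π × 0.875²) = 0.015591. Accumulating E over each segment gives final E = 2.0137.

G0 X-7.00 Y15.00 Z15.00
G1 X-1.25 Y5.04 E0.1793
G1 X0.00 Y5.04 E0.1988
G1 X0.00 Y4.33 E0.2099
G1 X-2.50 Y4.33 E0.2488
G1 X-5.00 Y0.00 E0.3268
G1 X-2.50 Y-4.33 E0.4047
G1 X2.50 Y-4.33 E0.4827
G1 X2.98 Y-3.50 E0.4976
G1 X10.00 Y-3.50 E0.6071
G1 X10.00 Y5.04 E0.7402
G1 X10.25 Y5.04 E0.7441
G1 X11.50 Y7.21 E0.7832
G1 X11.50 Y-4.00 E0.9579
G1 X18.50 Y-4.00 E1.0671
G1 X18.50 Y23.50 E1.4958
G1 X11.50 Y23.50 E1.6050
G1 X11.50 Y22.79 E1.6160
G1 X10.25 Y24.96 E1.6551
G1 X-1.25 Y24.96 E1.8344
G1 X-7.00 Y15.00 E2.0137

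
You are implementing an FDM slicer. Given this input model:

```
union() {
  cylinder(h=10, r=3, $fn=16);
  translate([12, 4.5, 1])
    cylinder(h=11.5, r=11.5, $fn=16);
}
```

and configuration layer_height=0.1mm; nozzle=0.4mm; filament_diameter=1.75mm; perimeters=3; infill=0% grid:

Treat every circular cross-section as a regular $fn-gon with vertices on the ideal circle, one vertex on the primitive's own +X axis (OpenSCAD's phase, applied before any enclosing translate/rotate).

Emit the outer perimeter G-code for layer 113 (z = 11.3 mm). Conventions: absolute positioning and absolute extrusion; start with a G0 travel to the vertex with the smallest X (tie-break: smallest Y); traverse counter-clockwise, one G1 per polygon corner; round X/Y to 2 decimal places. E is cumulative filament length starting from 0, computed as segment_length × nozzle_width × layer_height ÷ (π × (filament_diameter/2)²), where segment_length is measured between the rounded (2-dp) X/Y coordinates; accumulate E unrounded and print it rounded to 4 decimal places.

G0 X0.50 Y4.50 Z11.30
G1 X1.38 Y0.10 E0.0746
G1 X3.87 Y-3.63 E0.1492
G1 X7.60 Y-6.12 E0.2238
G1 X12.00 Y-7.00 E0.2984
G1 X16.40 Y-6.12 E0.3730
G1 X20.13 Y-3.63 E0.4476
G1 X22.62 Y0.10 E0.5222
G1 X23.50 Y4.50 E0.5968
G1 X22.62 Y8.90 E0.6714
G1 X20.13 Y12.63 E0.7460
G1 X16.40 Y15.12 E0.8206
G1 X12.00 Y16.00 E0.8952
G1 X7.60 Y15.12 E0.9698
G1 X3.87 Y12.63 E1.0444
G1 X1.38 Y8.90 E1.1190
G1 X0.50 Y4.50 E1.1936

At z = 11.3 mm: the cylinder does not reach this height (z outside [0, 10]); the cylinder at (12, 4.5): section is a regular 16-gon, circumradius r=11.5; Combining (union): only the r=11.5 cylinder at (12, 4.5) is present, so the union is just that shape — 1 connected region. The outline is a single polygon with 16 vertices. Extrusion per mm of travel: 0.4 × 0.1 / (π × 0.875²) = 0.016630. Accumulating E over each segment gives final E = 1.1936.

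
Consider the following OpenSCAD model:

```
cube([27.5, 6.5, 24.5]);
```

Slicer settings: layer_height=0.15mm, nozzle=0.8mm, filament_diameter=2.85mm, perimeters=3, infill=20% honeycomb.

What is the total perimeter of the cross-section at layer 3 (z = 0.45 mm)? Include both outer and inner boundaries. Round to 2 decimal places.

68.00 mm

At z = 0.45 mm: the 27.5×6.5 cube contributes its full rectangle (perimeter 68.00 mm). Overall, the cross-section is a single solid region. Total boundary length (outer) = 68.00 mm.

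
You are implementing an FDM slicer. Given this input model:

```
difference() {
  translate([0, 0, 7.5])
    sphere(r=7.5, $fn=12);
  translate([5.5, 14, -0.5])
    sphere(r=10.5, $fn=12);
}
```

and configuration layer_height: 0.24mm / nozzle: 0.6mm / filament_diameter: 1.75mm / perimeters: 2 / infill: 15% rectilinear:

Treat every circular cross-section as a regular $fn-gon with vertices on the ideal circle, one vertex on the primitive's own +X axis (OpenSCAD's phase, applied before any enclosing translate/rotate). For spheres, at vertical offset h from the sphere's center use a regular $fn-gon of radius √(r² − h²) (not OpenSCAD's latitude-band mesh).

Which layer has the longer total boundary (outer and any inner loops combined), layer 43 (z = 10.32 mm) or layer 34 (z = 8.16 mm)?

layer 34 (z = 8.16 mm)

Layer 43 (z = 10.32): the r=7.5 sphere contributes a regular 12-gon of circumradius √(7.5²−2.82²) = 6.950 (perimeter = 2·12·6.950·sin(180°/12) = 43.17 mm); the sphere at (5.5, 14) is absent (|z−center|=10.820 > r=10.5); After the difference (first − rest): none of the subtracted shapes is present at this height, so the r=7.5 sphere is unchanged — boundary = 43.17 mm. So its perimeter = 43.17 mm. Layer 34 (z = 8.16): the r=7.5 sphere slices to a regular 12-gon of circumradius 7.471 (√(r²−h²) with h=0.66 from center) (perimeter = 2·12·7.471·sin(180°/12) = 46.41 mm); the r=10.5 sphere at (5.5, 14) contributes a regular 12-gon of circumradius √(10.5²−8.66²) = 5.938 (perimeter = 2·12·5.938·sin(180°/12) = 36.88 mm); Subtracting the remaining from the first: starting from the r=7.5 sphere, the r=10.5 sphere at (5.5, 14) misses the remaining region (no effect) — boundary = 46.41 mm. So its perimeter = 46.41 mm. Layer 34 is larger (46.41 vs 43.17 mm).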